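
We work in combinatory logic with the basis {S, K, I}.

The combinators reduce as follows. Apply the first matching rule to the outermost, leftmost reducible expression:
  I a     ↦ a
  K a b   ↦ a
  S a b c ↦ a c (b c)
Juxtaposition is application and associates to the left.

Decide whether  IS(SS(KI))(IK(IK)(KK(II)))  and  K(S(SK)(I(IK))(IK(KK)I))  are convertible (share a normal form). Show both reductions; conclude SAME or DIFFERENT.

Term A:
  start: IS(SS(KI))(IK(IK)(KK(II)))
  step 1: S(SS(KI))(IK(IK)(KK(II)))
  step 2: S(SS(KI))(K(IK)(KK(II)))
  step 3: S(SS(KI))(IK)
  step 4: S(SS(KI))K

Term B:
  start: K(S(SK)(I(IK))(IK(KK)I))
  step 1: K(SK(IK(KK)I)(I(IK)(IK(KK)I)))
  step 2: K(K(I(IK)(IK(KK)I))(IK(KK)I(I(IK)(IK(KK)I))))
  step 3: K(I(IK)(IK(KK)I))
  step 4: K(IK(IK(KK)I))
  step 5: K(K(IK(KK)I))
  step 6: K(K(K(KK)I))
  step 7: K(K(KK))

Answer: DIFFERENT — A ⇓ S(SS(KI))K, B ⇓ K(K(KK))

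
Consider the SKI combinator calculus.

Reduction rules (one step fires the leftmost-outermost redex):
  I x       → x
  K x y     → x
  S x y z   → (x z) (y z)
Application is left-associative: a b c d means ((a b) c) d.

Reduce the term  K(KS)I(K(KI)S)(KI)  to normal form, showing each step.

Answer: normal form = S(KI)  (in 2 steps)

Working:
  start: K(KS)I(K(KI)S)(KI)
  →1  KS(K(KI)S)(KI)
  →2  S(KI)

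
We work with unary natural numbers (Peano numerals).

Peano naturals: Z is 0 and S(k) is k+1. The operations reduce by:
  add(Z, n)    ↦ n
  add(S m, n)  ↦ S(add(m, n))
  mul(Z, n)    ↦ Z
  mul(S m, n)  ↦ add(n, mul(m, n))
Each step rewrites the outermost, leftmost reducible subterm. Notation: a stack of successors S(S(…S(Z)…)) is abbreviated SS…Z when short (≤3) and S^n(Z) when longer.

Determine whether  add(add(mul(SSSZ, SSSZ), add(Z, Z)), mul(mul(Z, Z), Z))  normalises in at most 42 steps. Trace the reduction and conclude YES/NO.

Answer: YES — reaches normal form S^9(Z) in 39 ≤ 42 steps

Working:
  start: add(add(mul(SSSZ, SSSZ), add(Z, Z)), mul(mul(Z, Z), Z))
  [1] add(add(add(SSSZ, mul(SSZ, SSSZ)), add(Z, Z)), mul(mul(Z, Z), Z))
  [2] add(add(S(add(SSZ, mul(SSZ, SSSZ))), add(Z, Z)), mul(mul(Z, Z), Z))
  [3] add(S(add(add(SSZ, mul(SSZ, SSSZ)), add(Z, Z))), mul(mul(Z, Z), Z))
  [4] S(add(add(add(SSZ, mul(SSZ, SSSZ)), add(Z, Z)), mul(mul(Z, Z), Z)))
  [5] S(add(add(S(add(SZ, mul(SSZ, SSSZ))), add(Z, Z)), mul(mul(Z, Z), Z)))
  [6] S(add(S(add(add(SZ, mul(SSZ, SSSZ)), add(Z, Z))), mul(mul(Z, Z), Z)))
  [7] S(S(add(add(add(SZ, mul(SSZ, SSSZ)), add(Z, Z)), mul(mul(Z, Z), Z))))
  [8] S(S(add(add(S(add(Z, mul(SSZ, SSSZ))), add(Z, Z)), mul(mul(Z, Z), Z))))
  [9] S(S(add(S(add(add(Z, mul(SSZ, SSSZ)), add(Z, Z))), mul(mul(Z, Z), Z))))
  [10] S(S(S(add(add(add(Z, mul(SSZ, SSSZ)), add(Z, Z)), mul(mul(Z, Z), Z)))))
  [11] S(S(S(add(add(mul(SSZ, SSSZ), add(Z, Z)), mul(mul(Z, Z), Z)))))
  [12] S(S(S(add(add(add(SSSZ, mul(SZ, SSSZ)), add(Z, Z)), mul(mul(Z, Z), Z)))))
  [13] S(S(S(add(add(S(add(SSZ, mul(SZ, SSSZ))), add(Z, Z)), mul(mul(Z, Z), Z)))))
  [14] S(S(S(add(S(add(add(SSZ, mul(SZ, SSSZ)), add(Z, Z))), mul(mul(Z, Z), Z)))))
  [15] S(S(S(S(add(add(add(SSZ, mul(SZ, SSSZ)), add(Z, Z)), mul(mul(Z, Z), Z))))))
  [16] S(S(S(S(add(add(S(add(SZ, mul(SZ, SSSZ))), add(Z, Z)), mul(mul(Z, Z), Z))))))
  [17] S(S(S(S(add(S(add(add(SZ, mul(SZ, SSSZ)), add(Z, Z))), mul(mul(Z, Z), Z))))))
  [18] S(S(S(S(S(add(add(add(SZ, mul(SZ, SSSZ)), add(Z, Z)), mul(mul(Z, Z), Z)))))))
  [19] S(S(S(S(S(add(add(S(add(Z, mul(SZ, SSSZ))), add(Z, Z)), mul(mul(Z, Z), Z)))))))
  [20] S(S(S(S(S(add(S(add(add(Z, mul(SZ, SSSZ)), add(Z, Z))), mul(mul(Z, Z), Z)))))))
  [21] S(S(S(S(S(S(add(add(add(Z, mul(SZ, SSSZ)), add(Z, Z)), mul(mul(Z, Z), Z))))))))
  [22] S(S(S(S(S(S(add(add(mul(SZ, SSSZ), add(Z, Z)), mul(mul(Z, Z), Z))))))))
  [23] S(S(S(S(S(S(add(add(add(SSSZ, mul(Z, SSSZ)), add(Z, Z)), mul(mul(Z, Z), Z))))))))
  [24] S(S(S(S(S(S(add(add(S(add(SSZ, mul(Z, SSSZ))), add(Z, Z)), mul(mul(Z, Z), Z))))))))
  [25] S(S(S(S(S(S(add(S(add(add(SSZ, mul(Z, SSSZ)), add(Z, Z))), mul(mul(Z, Z), Z))))))))
  [26] S(S(S(S(S(S(S(add(add(add(SSZ, mul(Z, SSSZ)), add(Z, Z)), mul(mul(Z, Z), Z)))))))))
  [27] S(S(S(S(S(S(S(add(add(S(add(SZ, mul(Z, SSSZ))), add(Z, Z)), mul(mul(Z, Z), Z)))))))))
  [28] S(S(S(S(S(S(S(add(S(add(add(SZ, mul(Z, SSSZ)), add(Z, Z))), mul(mul(Z, Z), Z)))))))))
  [29] S(S(S(S(S(S(S(S(add(add(add(SZ, mul(Z, SSSZ)), add(Z, Z)), mul(mul(Z, Z), Z))))))))))
  [30] S(S(S(S(S(S(S(S(add(add(S(add(Z, mul(Z, SSSZ))), add(Z, Z)), mul(mul(Z, Z), Z))))))))))
  [31] S(S(S(S(S(S(S(S(add(S(add(add(Z, mul(Z, SSSZ)), add(Z, Z))), mul(mul(Z, Z), Z))))))))))
  [32] S(S(S(S(S(S(S(S(S(add(add(add(Z, mul(Z, SSSZ)), add(Z, Z)), mul(mul(Z, Z), Z)))))))))))
  [33] S(S(S(S(S(S(S(S(S(add(add(mul(Z, SSSZ), add(Z, Z)), mul(mul(Z, Z), Z)))))))))))
  [34] S(S(S(S(S(S(S(S(S(add(add(Z, add(Z, Z)), mul(mul(Z, Z), Z)))))))))))
  [35] S(S(S(S(S(S(S(S(S(add(add(Z, Z), mul(mul(Z, Z), Z)))))))))))
  [36] S(S(S(S(S(S(S(S(S(add(Z, mul(mul(Z, Z), Z)))))))))))
  [37] S(S(S(S(S(S(S(S(S(mul(mul(Z, Z), Z))))))))))
  [38] S(S(S(S(S(S(S(S(S(mul(Z, Z))))))))))
  [39] S^9(Z)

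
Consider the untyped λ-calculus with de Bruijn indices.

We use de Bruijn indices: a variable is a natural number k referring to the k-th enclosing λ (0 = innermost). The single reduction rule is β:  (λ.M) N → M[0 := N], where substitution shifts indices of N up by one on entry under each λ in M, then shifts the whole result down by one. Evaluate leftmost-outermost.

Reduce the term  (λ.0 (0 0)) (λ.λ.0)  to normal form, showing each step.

  start: (λ.0 (0 0)) (λ.λ.0)
  step 1: (λ.λ.0) ((λ.λ.0) (λ.λ.0))
  step 2: λ.0

Answer: normal form = λ.0  (in 2 steps)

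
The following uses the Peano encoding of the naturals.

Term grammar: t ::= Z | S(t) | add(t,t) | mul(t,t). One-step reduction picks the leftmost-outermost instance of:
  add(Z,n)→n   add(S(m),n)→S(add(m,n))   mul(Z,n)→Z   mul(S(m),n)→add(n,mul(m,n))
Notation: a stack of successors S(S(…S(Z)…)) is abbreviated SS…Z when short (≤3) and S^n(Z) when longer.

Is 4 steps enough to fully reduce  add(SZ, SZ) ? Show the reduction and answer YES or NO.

Answer: YES — reaches normal form SSZ in 2 ≤ 4 steps

Working:
  start: add(SZ, SZ)
  →1  S(add(Z, SZ))
  →2  SSZ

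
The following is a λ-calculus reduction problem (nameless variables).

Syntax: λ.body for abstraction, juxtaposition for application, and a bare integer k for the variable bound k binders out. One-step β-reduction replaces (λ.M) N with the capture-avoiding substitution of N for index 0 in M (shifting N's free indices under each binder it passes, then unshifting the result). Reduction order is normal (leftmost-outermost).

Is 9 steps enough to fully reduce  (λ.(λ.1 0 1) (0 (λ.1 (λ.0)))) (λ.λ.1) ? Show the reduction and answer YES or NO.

Answer: YES — reaches normal form λ.λ.λ.λ.0 in 6 ≤ 9 steps

Reduction:
  start: (λ.(λ.1 0 1) (0 (λ.1 (λ.0)))) (λ.λ.1)
  [1] (λ.(λ.λ.1) 0 (λ.λ.1)) ((λ.λ.1) (λ.(λ.λ.1) (λ.0)))
  [2] (λ.λ.1) ((λ.λ.1) (λ.(λ.λ.1) (λ.0))) (λ.λ.1)
  [3] (λ.(λ.λ.1) (λ.(λ.λ.1) (λ.0))) (λ.λ.1)
  [4] (λ.λ.1) (λ.(λ.λ.1) (λ.0))
  [5] λ.λ.(λ.λ.1) (λ.0)
  [6] λ.λ.λ.λ.0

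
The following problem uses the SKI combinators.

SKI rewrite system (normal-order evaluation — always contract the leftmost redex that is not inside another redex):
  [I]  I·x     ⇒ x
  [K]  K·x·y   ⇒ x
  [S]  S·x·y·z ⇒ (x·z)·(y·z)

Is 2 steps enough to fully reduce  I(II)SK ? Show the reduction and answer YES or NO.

Answer: NO — after 2 steps the term is ISK, not yet normal

Reduction:
  start: I(II)SK
  step 1: IISK
  step 2: ISK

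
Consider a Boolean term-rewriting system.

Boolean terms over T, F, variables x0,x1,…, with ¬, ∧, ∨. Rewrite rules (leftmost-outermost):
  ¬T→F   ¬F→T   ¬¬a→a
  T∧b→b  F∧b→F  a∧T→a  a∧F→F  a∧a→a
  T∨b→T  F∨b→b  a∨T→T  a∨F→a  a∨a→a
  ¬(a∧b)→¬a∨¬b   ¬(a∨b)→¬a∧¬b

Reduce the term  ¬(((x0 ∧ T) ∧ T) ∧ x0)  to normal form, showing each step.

  start: ¬(((x0 ∧ T) ∧ T) ∧ x0)
  [1] ¬((x0 ∧ T) ∧ T) ∨ ¬x0
  [2] (¬(x0 ∧ T) ∨ ¬T) ∨ ¬x0
  [3] ((¬x0 ∨ ¬T) ∨ ¬T) ∨ ¬x0
  [4] ((¬x0 ∨ F) ∨ ¬T) ∨ ¬x0
  [5] (¬x0 ∨ ¬T) ∨ ¬x0
  [6] (¬x0 ∨ F) ∨ ¬x0
  [7] ¬x0 ∨ ¬x0
  [8] ¬x0

Answer: normal form = ¬x0  (in 8 steps)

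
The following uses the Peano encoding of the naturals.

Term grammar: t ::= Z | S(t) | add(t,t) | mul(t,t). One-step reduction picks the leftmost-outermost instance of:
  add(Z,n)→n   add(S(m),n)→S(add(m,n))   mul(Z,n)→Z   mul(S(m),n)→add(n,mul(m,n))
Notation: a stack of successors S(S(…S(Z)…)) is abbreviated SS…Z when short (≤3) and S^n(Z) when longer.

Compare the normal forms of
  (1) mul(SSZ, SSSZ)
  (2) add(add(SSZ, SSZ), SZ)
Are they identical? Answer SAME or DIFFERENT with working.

Term A:
  start: mul(SSZ, SSSZ)
  [1] add(SSSZ, mul(SZ, SSSZ))
  [2] S(add(SSZ, mul(SZ, SSSZ)))
  [3] S(S(add(SZ, mul(SZ, SSSZ))))
  [4] S(S(S(add(Z, mul(SZ, SSSZ)))))
  [5] S(S(S(mul(SZ, SSSZ))))
  [6] S(S(S(add(SSSZ, mul(Z, SSSZ)))))
  [7] S(S(S(S(add(SSZ, mul(Z, SSSZ))))))
  [8] S(S(S(S(S(add(SZ, mul(Z, SSSZ)))))))
  [9] S(S(S(S(S(S(add(Z, mul(Z, SSSZ))))))))
  [10] S(S(S(S(S(S(mul(Z, SSSZ)))))))
  [11] S^6(Z)

Term B:
  start: add(add(SSZ, SSZ), SZ)
  [1] add(S(add(SZ, SSZ)), SZ)
  [2] S(add(add(SZ, SSZ), SZ))
  [3] S(add(S(add(Z, SSZ)), SZ))
  [4] S(S(add(add(Z, SSZ), SZ)))
  [5] S(S(add(SSZ, SZ)))
  [6] S(S(S(add(SZ, SZ))))
  [7] S(S(S(S(add(Z, SZ)))))
  [8] S^5(Z)

Answer: DIFFERENT — A ⇓ S^6(Z), B ⇓ S^5(Z)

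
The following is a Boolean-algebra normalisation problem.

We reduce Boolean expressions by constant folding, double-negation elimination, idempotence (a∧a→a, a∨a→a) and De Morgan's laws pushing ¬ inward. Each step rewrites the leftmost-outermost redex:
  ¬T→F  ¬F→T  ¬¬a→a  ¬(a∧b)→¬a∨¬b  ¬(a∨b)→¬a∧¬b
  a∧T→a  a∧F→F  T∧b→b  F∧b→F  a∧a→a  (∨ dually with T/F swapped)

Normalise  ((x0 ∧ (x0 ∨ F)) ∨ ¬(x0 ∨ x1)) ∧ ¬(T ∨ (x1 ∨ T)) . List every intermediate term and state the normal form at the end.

Answer: normal form = F  (in 7 steps)

Reduction:
  start: ((x0 ∧ (x0 ∨ F)) ∨ ¬(x0 ∨ x1)) ∧ ¬(T ∨ (x1 ∨ T))
  step 1: ((x0 ∧ x0) ∨ ¬(x0 ∨ x1)) ∧ ¬(T ∨ (x1 ∨ T))
  step 2: (x0 ∨ ¬(x0 ∨ x1)) ∧ ¬(T ∨ (x1 ∨ T))
  step 3: (x0 ∨ (¬x0 ∧ ¬x1)) ∧ ¬(T ∨ (x1 ∨ T))
  step 4: (x0 ∨ (¬x0 ∧ ¬x1)) ∧ (¬T ∧ ¬(x1 ∨ T))
  step 5: (x0 ∨ (¬x0 ∧ ¬x1)) ∧ (F ∧ ¬(x1 ∨ T))
  step 6: (x0 ∨ (¬x0 ∧ ¬x1)) ∧ F
  step 7: F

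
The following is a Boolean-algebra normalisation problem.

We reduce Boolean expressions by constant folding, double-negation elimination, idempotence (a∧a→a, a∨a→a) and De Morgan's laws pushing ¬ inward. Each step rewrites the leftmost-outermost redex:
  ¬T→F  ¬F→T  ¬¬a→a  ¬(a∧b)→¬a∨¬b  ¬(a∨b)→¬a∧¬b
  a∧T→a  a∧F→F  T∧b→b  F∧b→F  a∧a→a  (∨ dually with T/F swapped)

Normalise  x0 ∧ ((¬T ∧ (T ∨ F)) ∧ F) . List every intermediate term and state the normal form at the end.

  start: x0 ∧ ((¬T ∧ (T ∨ F)) ∧ F)
  [1] x0 ∧ F
  [2] F

Answer: normal form = F  (in 2 steps)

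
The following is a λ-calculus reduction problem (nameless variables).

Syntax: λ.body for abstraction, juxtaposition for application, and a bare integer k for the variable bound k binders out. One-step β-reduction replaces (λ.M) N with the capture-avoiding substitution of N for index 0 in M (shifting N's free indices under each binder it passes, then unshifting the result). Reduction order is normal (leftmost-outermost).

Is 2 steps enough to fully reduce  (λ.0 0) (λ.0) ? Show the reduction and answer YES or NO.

Answer: YES — reaches normal form λ.0 in 2 ≤ 2 steps

Derivation:
  start: (λ.0 0) (λ.0)
  [1] (λ.0) (λ.0)
  [2] λ.0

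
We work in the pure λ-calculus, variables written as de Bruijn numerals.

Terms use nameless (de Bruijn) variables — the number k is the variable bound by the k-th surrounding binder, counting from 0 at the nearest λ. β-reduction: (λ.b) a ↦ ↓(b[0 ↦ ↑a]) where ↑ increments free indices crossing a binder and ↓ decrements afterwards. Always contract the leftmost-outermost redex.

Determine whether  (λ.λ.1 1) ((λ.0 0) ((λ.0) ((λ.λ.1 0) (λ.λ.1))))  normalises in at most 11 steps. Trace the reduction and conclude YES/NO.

  start: (λ.λ.1 1) ((λ.0 0) ((λ.0) ((λ.λ.1 0) (λ.λ.1))))
  →1  λ.(λ.0 0) ((λ.0) ((λ.λ.1 0) (λ.λ.1))) ((λ.0 0) ((λ.0) ((λ.λ.1 0) (λ.λ.1))))
  →2  λ.(λ.0) ((λ.λ.1 0) (λ.λ.1)) ((λ.0) ((λ.λ.1 0) (λ.λ.1))) ((λ.0 0) ((λ.0) ((λ.λ.1 0) (λ.λ.1))))
  →3  λ.(λ.λ.1 0) (λ.λ.1) ((λ.0) ((λ.λ.1 0) (λ.λ.1))) ((λ.0 0) ((λ.0) ((λ.λ.1 0) (λ.λ.1))))
  →4  λ.(λ.(λ.λ.1) 0) ((λ.0) ((λ.λ.1 0) (λ.λ.1))) ((λ.0 0) ((λ.0) ((λ.λ.1 0) (λ.λ.1))))
  →5  λ.(λ.λ.1) ((λ.0) ((λ.λ.1 0) (λ.λ.1))) ((λ.0 0) ((λ.0) ((λ.λ.1 0) (λ.λ.1))))
  →6  λ.(λ.(λ.0) ((λ.λ.1 0) (λ.λ.1))) ((λ.0 0) ((λ.0) ((λ.λ.1 0) (λ.λ.1))))
  →7  λ.(λ.0) ((λ.λ.1 0) (λ.λ.1))
  →8  λ.(λ.λ.1 0) (λ.λ.1)
  →9  λ.λ.(λ.λ.1) 0
  →10  λ.λ.λ.1

Answer: YES — reaches normal form λ.λ.λ.1 in 10 ≤ 11 steps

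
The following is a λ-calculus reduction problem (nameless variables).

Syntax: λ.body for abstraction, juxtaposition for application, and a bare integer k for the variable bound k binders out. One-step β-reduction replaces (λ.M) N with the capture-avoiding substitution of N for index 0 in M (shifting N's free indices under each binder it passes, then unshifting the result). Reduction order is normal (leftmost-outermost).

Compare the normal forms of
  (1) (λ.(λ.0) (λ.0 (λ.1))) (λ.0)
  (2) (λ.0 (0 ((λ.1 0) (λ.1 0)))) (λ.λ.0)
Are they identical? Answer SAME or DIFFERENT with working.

Answer: DIFFERENT — A ⇓ λ.0 (λ.1), B ⇓ λ.0

Derivation:
Term A:
  start: (λ.(λ.0) (λ.0 (λ.1))) (λ.0)
  →1  (λ.0) (λ.0 (λ.1))
  →2  λ.0 (λ.1)

Term B:
  start: (λ.0 (0 ((λ.1 0) (λ.1 0)))) (λ.λ.0)
  →1  (λ.λ.0) ((λ.λ.0) ((λ.(λ.λ.0) 0) (λ.(λ.λ.0) 0)))
  →2  λ.0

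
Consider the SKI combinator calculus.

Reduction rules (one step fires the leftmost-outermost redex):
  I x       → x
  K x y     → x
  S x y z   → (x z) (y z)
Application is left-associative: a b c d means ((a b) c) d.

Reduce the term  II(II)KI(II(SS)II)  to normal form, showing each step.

  start: II(II)KI(II(SS)II)
  →1  I(II)KI(II(SS)II)
  →2  IIKI(II(SS)II)
  →3  IKI(II(SS)II)
  →4  KI(II(SS)II)
  →5  I

Answer: normal form = I  (in 5 steps)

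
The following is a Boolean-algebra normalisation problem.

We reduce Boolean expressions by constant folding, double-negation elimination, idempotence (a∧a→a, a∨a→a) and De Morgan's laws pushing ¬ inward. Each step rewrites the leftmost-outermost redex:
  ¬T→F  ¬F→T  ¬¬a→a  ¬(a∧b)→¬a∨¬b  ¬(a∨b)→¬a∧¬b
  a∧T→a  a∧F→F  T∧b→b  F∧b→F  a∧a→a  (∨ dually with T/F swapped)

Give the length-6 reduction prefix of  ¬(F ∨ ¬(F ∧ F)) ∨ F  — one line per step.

Answer: after 6 steps: F

Reduction:
  start: ¬(F ∨ ¬(F ∧ F)) ∨ F
  →1  ¬(F ∨ ¬(F ∧ F))
  →2  ¬F ∧ ¬¬(F ∧ F)
  →3  T ∧ ¬¬(F ∧ F)
  →4  ¬¬(F ∧ F)
  →5  F ∧ F
  →6  F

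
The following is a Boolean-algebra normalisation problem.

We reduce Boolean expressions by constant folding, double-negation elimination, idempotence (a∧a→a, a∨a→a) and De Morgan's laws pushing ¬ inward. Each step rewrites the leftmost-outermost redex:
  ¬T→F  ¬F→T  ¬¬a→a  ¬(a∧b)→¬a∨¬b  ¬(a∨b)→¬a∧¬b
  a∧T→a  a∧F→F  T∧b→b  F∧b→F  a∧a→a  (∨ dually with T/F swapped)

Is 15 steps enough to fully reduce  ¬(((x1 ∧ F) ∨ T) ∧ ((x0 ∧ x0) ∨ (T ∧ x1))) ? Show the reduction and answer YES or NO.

Answer: YES — reaches normal form ¬x0 ∧ ¬x1 in 14 ≤ 15 steps

Reduction:
  start: ¬(((x1 ∧ F) ∨ T) ∧ ((x0 ∧ x0) ∨ (T ∧ x1)))
  [1] ¬((x1 ∧ F) ∨ T) ∨ ¬((x0 ∧ x0) ∨ (T ∧ x1))
  [2] (¬(x1 ∧ F) ∧ ¬T) ∨ ¬((x0 ∧ x0) ∨ (T ∧ x1))
  [3] ((¬x1 ∨ ¬F) ∧ ¬T) ∨ ¬((x0 ∧ x0) ∨ (T ∧ x1))
  [4] ((¬x1 ∨ T) ∧ ¬T) ∨ ¬((x0 ∧ x0) ∨ (T ∧ x1))
  [5] (T ∧ ¬T) ∨ ¬((x0 ∧ x0) ∨ (T ∧ x1))
  [6] ¬T ∨ ¬((x0 ∧ x0) ∨ (T ∧ x1))
  [7] F ∨ ¬((x0 ∧ x0) ∨ (T ∧ x1))
  [8] ¬((x0 ∧ x0) ∨ (T ∧ x1))
  [9] ¬(x0 ∧ x0) ∧ ¬(T ∧ x1)
  [10] (¬x0 ∨ ¬x0) ∧ ¬(T ∧ x1)
  [11] ¬x0 ∧ ¬(T ∧ x1)
  [12] ¬x0 ∧ (¬T ∨ ¬x1)
  [13] ¬x0 ∧ (F ∨ ¬x1)
  [14] ¬x0 ∧ ¬x1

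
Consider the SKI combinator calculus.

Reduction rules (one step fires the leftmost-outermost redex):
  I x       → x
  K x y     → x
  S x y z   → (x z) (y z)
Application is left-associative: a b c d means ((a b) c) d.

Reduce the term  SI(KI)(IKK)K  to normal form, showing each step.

Answer: normal form = KK  (in 4 steps)

Reduction:
  start: SI(KI)(IKK)K
  [1] I(IKK)(KI(IKK))K
  [2] IKK(KI(IKK))K
  [3] KK(KI(IKK))K
  [4] KK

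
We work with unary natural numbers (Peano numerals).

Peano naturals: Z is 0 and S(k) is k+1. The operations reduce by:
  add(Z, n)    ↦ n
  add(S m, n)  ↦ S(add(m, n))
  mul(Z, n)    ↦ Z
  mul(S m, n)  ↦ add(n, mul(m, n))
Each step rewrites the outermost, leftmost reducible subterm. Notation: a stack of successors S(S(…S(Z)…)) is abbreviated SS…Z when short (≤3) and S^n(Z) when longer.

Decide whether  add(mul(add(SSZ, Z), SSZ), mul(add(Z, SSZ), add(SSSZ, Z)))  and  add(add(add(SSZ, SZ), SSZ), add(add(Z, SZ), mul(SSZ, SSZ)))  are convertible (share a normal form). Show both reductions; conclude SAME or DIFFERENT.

Answer: SAME — A ⇓ S^10(Z), B ⇓ S^10(Z)

Reduction:
Term A:
  start: add(mul(add(SSZ, Z), SSZ), mul(add(Z, SSZ), add(SSSZ, Z)))
  step 1: add(mul(S(add(SZ, Z)), SSZ), mul(add(Z, SSZ), add(SSSZ, Z)))
  step 2: add(add(SSZ, mul(add(SZ, Z), SSZ)), mul(add(Z, SSZ), add(SSSZ, Z)))
  step 3: add(S(add(SZ, mul(add(SZ, Z), SSZ))), mul(add(Z, SSZ), add(SSSZ, Z)))
  step 4: S(add(add(SZ, mul(add(SZ, Z), SSZ)), mul(add(Z, SSZ), add(SSSZ, Z))))
  step 5: S(add(S(add(Z, mul(add(SZ, Z), SSZ))), mul(add(Z, SSZ), add(SSSZ, Z))))
  step 6: S(S(add(add(Z, mul(add(SZ, Z), SSZ)), mul(add(Z, SSZ), add(SSSZ, Z)))))
  step 7: S(S(add(mul(add(SZ, Z), SSZ), mul(add(Z, SSZ), add(SSSZ, Z)))))
  step 8: S(S(add(mul(S(add(Z, Z)), SSZ), mul(add(Z, SSZ), add(SSSZ, Z)))))
  step 9: S(S(add(add(SSZ, mul(add(Z, Z), SSZ)), mul(add(Z, SSZ), add(SSSZ, Z)))))
  step 10: S(S(add(S(add(SZ, mul(add(Z, Z), SSZ))), mul(add(Z, SSZ), add(SSSZ, Z)))))
  step 11: S(S(S(add(add(SZ, mul(add(Z, Z), SSZ)), mul(add(Z, SSZ), add(SSSZ, Z))))))
  step 12: S(S(S(add(S(add(Z, mul(add(Z, Z), SSZ))), mul(add(Z, SSZ), add(SSSZ, Z))))))
  step 13: S(S(S(S(add(add(Z, mul(add(Z, Z), SSZ)), mul(add(Z, SSZ), add(SSSZ, Z)))))))
  step 14: S(S(S(S(add(mul(add(Z, Z), SSZ), mul(add(Z, SSZ), add(SSSZ, Z)))))))
  step 15: S(S(S(S(add(mul(Z, SSZ), mul(add(Z, SSZ), add(SSSZ, Z)))))))
  step 16: S(S(S(S(add(Z, mul(add(Z, SSZ), add(SSSZ, Z)))))))
  step 17: S(S(S(S(mul(add(Z, SSZ), add(SSSZ, Z))))))
  step 18: S(S(S(S(mul(SSZ, add(SSSZ, Z))))))
  step 19: S(S(S(S(add(add(SSSZ, Z), mul(SZ, add(SSSZ, Z)))))))
  step 20: S(S(S(S(add(S(add(SSZ, Z)), mul(SZ, add(SSSZ, Z)))))))
  step 21: S(S(S(S(S(add(add(SSZ, Z), mul(SZ, add(SSSZ, Z))))))))
  step 22: S(S(S(S(S(add(S(add(SZ, Z)), mul(SZ, add(SSSZ, Z))))))))
  step 23: S(S(S(S(S(S(add(add(SZ, Z), mul(SZ, add(SSSZ, Z)))))))))
  step 24: S(S(S(S(S(S(add(S(add(Z, Z)), mul(SZ, add(SSSZ, Z)))))))))
  step 25: S(S(S(S(S(S(S(add(add(Z, Z), mul(SZ, add(SSSZ, Z))))))))))
  step 26: S(S(S(S(S(S(S(add(Z, mul(SZ, add(SSSZ, Z))))))))))
  step 27: S(S(S(S(S(S(S(mul(SZ, add(SSSZ, Z)))))))))
  step 28: S(S(S(S(S(S(S(add(add(SSSZ, Z), mul(Z, add(SSSZ, Z))))))))))
  step 29: S(S(S(S(S(S(S(add(S(add(SSZ, Z)), mul(Z, add(SSSZ, Z))))))))))
  step 30: S(S(S(S(S(S(S(S(add(add(SSZ, Z), mul(Z, add(SSSZ, Z)))))))))))
  step 31: S(S(S(S(S(S(S(S(add(S(add(SZ, Z)), mul(Z, add(SSSZ, Z)))))))))))
  step 32: S(S(S(S(S(S(S(S(S(add(add(SZ, Z), mul(Z, add(SSSZ, Z))))))))))))
  step 33: S(S(S(S(S(S(S(S(S(add(S(add(Z, Z)), mul(Z, add(SSSZ, Z))))))))))))
  step 34: S(S(S(S(S(S(S(S(S(S(add(add(Z, Z), mul(Z, add(SSSZ, Z)))))))))))))
  step 35: S(S(S(S(S(S(S(S(S(S(add(Z, mul(Z, add(SSSZ, Z)))))))))))))
  step 36: S(S(S(S(S(S(S(S(S(S(mul(Z, add(SSSZ, Z))))))))))))
  step 37: S^10(Z)

Term B:
  start: add(add(add(SSZ, SZ), SSZ), add(add(Z, SZ), mul(SSZ, SSZ)))
  step 1: add(add(S(add(SZ, SZ)), SSZ), add(add(Z, SZ), mul(SSZ, SSZ)))
  step 2: add(S(add(add(SZ, SZ), SSZ)), add(add(Z, SZ), mul(SSZ, SSZ)))
  step 3: S(add(add(add(SZ, SZ), SSZ), add(add(Z, SZ), mul(SSZ, SSZ))))
  step 4: S(add(add(S(add(Z, SZ)), SSZ), add(add(Z, SZ), mul(SSZ, SSZ))))
  step 5: S(add(S(add(add(Z, SZ), SSZ)), add(add(Z, SZ), mul(SSZ, SSZ))))
  step 6: S(S(add(add(add(Z, SZ), SSZ), add(add(Z, SZ), mul(SSZ, SSZ)))))
  step 7: S(S(add(add(SZ, SSZ), add(add(Z, SZ), mul(SSZ, SSZ)))))
  step 8: S(S(add(S(add(Z, SSZ)), add(add(Z, SZ), mul(SSZ, SSZ)))))
  step 9: S(S(S(add(add(Z, SSZ), add(add(Z, SZ), mul(SSZ, SSZ))))))
  step 10: S(S(S(add(SSZ, add(add(Z, SZ), mul(SSZ, SSZ))))))
  step 11: S(S(S(S(add(SZ, add(add(Z, SZ), mul(SSZ, SSZ)))))))
  step 12: S(S(S(S(S(add(Z, add(add(Z, SZ), mul(SSZ, SSZ))))))))
  step 13: S(S(S(S(S(add(add(Z, SZ), mul(SSZ, SSZ)))))))
  step 14: S(S(S(S(S(add(SZ, mul(SSZ, SSZ)))))))
  step 15: S(S(S(S(S(S(add(Z, mul(SSZ, SSZ))))))))
  step 16: S(S(S(S(S(S(mul(SSZ, SSZ)))))))
  step 17: S(S(S(S(S(S(add(SSZ, mul(SZ, SSZ))))))))
  step 18: S(S(S(S(S(S(S(add(SZ, mul(SZ, SSZ)))))))))
  step 19: S(S(S(S(S(S(S(S(add(Z, mul(SZ, SSZ))))))))))
  step 20: S(S(S(S(S(S(S(S(mul(SZ, SSZ)))))))))
  step 21: S(S(S(S(S(S(S(S(add(SSZ, mul(Z, SSZ))))))))))
  step 22: S(S(S(S(S(S(S(S(S(add(SZ, mul(Z, SSZ)))))))))))
  step 23: S(S(S(S(S(S(S(S(S(S(add(Z, mul(Z, SSZ))))))))))))
  step 24: S(S(S(S(S(S(S(S(S(S(mul(Z, SSZ)))))))))))
  step 25: S^10(Z)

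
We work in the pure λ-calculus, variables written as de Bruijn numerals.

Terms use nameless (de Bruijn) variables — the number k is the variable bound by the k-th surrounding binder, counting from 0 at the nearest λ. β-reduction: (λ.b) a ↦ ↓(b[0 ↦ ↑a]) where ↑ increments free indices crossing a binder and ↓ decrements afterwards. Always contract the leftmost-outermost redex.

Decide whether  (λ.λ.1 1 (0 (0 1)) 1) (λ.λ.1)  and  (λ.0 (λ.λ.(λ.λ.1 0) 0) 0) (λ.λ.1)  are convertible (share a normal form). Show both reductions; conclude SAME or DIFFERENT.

Term A:
  start: (λ.λ.1 1 (0 (0 1)) 1) (λ.λ.1)
  step 1: λ.(λ.λ.1) (λ.λ.1) (0 (0 (λ.λ.1))) (λ.λ.1)
  step 2: λ.(λ.λ.λ.1) (0 (0 (λ.λ.1))) (λ.λ.1)
  step 3: λ.(λ.λ.1) (λ.λ.1)
  step 4: λ.λ.λ.λ.1

Term B:
  start: (λ.0 (λ.λ.(λ.λ.1 0) 0) 0) (λ.λ.1)
  step 1: (λ.λ.1) (λ.λ.(λ.λ.1 0) 0) (λ.λ.1)
  step 2: (λ.λ.λ.(λ.λ.1 0) 0) (λ.λ.1)
  step 3: λ.λ.(λ.λ.1 0) 0
  step 4: λ.λ.λ.1 0

Answer: DIFFERENT — A ⇓ λ.λ.λ.λ.1, B ⇓ λ.λ.λ.1 0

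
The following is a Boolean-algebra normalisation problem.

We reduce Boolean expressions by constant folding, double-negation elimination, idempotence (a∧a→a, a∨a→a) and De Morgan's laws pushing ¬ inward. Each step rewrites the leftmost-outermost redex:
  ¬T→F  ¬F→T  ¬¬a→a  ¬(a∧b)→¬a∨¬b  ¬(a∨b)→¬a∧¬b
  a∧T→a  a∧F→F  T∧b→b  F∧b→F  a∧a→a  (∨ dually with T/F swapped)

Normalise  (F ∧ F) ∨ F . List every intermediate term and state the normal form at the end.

  start: (F ∧ F) ∨ F
  →1  F ∧ F
  →2  F

Answer: normal form = F  (in 2 steps)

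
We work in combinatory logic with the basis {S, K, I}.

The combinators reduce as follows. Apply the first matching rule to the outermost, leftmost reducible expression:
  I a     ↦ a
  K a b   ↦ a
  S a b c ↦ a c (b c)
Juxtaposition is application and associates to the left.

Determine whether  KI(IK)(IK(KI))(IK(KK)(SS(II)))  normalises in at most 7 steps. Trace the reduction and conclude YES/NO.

  start: KI(IK)(IK(KI))(IK(KK)(SS(II)))
  →1  I(IK(KI))(IK(KK)(SS(II)))
  →2  IK(KI)(IK(KK)(SS(II)))
  →3  K(KI)(IK(KK)(SS(II)))
  →4  KI

Answer: YES — reaches normal form KI in 4 ≤ 7 steps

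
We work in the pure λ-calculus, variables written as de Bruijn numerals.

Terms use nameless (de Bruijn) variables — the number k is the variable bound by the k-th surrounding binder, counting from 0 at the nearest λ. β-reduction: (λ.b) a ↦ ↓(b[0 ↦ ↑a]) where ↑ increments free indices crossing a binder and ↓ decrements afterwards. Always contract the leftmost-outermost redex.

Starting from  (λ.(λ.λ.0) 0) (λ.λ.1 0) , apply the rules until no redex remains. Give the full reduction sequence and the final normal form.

Answer: normal form = λ.0  (in 2 steps)

Derivation:
  start: (λ.(λ.λ.0) 0) (λ.λ.1 0)
  →1  (λ.λ.0) (λ.λ.1 0)
  →2  λ.0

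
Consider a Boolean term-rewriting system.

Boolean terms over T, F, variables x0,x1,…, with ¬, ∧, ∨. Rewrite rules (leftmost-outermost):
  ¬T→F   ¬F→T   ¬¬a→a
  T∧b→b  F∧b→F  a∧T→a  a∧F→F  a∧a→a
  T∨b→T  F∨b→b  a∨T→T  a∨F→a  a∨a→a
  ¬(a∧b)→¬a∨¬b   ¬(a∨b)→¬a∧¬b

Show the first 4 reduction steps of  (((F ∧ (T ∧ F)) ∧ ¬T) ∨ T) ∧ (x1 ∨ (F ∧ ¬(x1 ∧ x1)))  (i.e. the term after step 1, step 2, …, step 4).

Answer: after 4 steps: x1

Derivation:
  start: (((F ∧ (T ∧ F)) ∧ ¬T) ∨ T) ∧ (x1 ∨ (F ∧ ¬(x1 ∧ x1)))
  step 1: T ∧ (x1 ∨ (F ∧ ¬(x1 ∧ x1)))
  step 2: x1 ∨ (F ∧ ¬(x1 ∧ x1))
  step 3: x1 ∨ F
  step 4: x1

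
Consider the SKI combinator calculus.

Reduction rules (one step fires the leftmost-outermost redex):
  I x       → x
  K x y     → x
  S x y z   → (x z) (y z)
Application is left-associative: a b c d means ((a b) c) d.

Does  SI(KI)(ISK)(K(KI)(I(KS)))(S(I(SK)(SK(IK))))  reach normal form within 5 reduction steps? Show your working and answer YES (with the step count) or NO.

Answer: NO — after 5 steps the term is K(KI)(I(KS))(S(I(SK)(SK(IK)))), not yet normal

Working:
  start: SI(KI)(ISK)(K(KI)(I(KS)))(S(I(SK)(SK(IK))))
  [1] I(ISK)(KI(ISK))(K(KI)(I(KS)))(S(I(SK)(SK(IK))))
  [2] ISK(KI(ISK))(K(KI)(I(KS)))(S(I(SK)(SK(IK))))
  [3] SK(KI(ISK))(K(KI)(I(KS)))(S(I(SK)(SK(IK))))
  [4] K(K(KI)(I(KS)))(KI(ISK)(K(KI)(I(KS))))(S(I(SK)(SK(IK))))
  [5] K(KI)(I(KS))(S(I(SK)(SK(IK))))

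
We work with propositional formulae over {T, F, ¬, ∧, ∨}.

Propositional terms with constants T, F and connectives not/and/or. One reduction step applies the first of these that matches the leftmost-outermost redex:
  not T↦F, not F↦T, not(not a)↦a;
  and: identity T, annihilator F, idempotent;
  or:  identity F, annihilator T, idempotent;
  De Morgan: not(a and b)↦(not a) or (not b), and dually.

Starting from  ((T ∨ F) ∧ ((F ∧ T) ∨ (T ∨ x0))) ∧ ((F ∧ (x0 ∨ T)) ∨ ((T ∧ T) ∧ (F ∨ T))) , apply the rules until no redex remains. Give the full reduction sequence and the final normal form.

Answer: normal form = T  (in 11 steps)

Derivation:
  start: ((T ∨ F) ∧ ((F ∧ T) ∨ (T ∨ x0))) ∧ ((F ∧ (x0 ∨ T)) ∨ ((T ∧ T) ∧ (F ∨ T)))
  →1  (T ∧ ((F ∧ T) ∨ (T ∨ x0))) ∧ ((F ∧ (x0 ∨ T)) ∨ ((T ∧ T) ∧ (F ∨ T)))
  →2  ((F ∧ T) ∨ (T ∨ x0)) ∧ ((F ∧ (x0 ∨ T)) ∨ ((T ∧ T) ∧ (F ∨ T)))
  →3  (F ∨ (T ∨ x0)) ∧ ((F ∧ (x0 ∨ T)) ∨ ((T ∧ T) ∧ (F ∨ T)))
  →4  (T ∨ x0) ∧ ((F ∧ (x0 ∨ T)) ∨ ((T ∧ T) ∧ (F ∨ T)))
  →5  T ∧ ((F ∧ (x0 ∨ T)) ∨ ((T ∧ T) ∧ (F ∨ T)))
  →6  (F ∧ (x0 ∨ T)) ∨ ((T ∧ T) ∧ (F ∨ T))
  →7  F ∨ ((T ∧ T) ∧ (F ∨ T))
  →8  (T ∧ T) ∧ (F ∨ T)
  →9  T ∧ (F ∨ T)
  →10  F ∨ T
  →11  T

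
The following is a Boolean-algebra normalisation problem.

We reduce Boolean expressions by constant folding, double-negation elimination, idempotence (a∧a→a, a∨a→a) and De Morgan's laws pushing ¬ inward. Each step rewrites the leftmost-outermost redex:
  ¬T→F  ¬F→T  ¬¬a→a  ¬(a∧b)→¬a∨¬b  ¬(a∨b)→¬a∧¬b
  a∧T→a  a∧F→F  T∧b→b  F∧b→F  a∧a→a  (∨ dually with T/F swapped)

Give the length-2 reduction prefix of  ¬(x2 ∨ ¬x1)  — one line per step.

  start: ¬(x2 ∨ ¬x1)
  step 1: ¬x2 ∧ ¬¬x1
  step 2: ¬x2 ∧ x1

Answer: after 2 steps: ¬x2 ∧ x1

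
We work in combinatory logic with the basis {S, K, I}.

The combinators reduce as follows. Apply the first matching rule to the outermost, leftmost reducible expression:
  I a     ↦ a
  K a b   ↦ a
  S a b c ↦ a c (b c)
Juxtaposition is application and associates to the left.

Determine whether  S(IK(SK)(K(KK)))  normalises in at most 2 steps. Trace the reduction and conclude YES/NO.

Answer: YES — reaches normal form S(SK) in 2 ≤ 2 steps

Reduction:
  start: S(IK(SK)(K(KK)))
  [1] S(K(SK)(K(KK)))
  [2] S(SK)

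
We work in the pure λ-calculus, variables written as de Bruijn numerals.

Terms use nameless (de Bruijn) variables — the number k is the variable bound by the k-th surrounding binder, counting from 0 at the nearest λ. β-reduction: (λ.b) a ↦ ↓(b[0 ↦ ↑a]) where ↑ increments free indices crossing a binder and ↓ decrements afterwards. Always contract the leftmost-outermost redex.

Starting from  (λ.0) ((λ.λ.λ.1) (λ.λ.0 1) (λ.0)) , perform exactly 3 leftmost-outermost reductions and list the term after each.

Answer: after 3 steps: λ.λ.0

Derivation:
  start: (λ.0) ((λ.λ.λ.1) (λ.λ.0 1) (λ.0))
  [1] (λ.λ.λ.1) (λ.λ.0 1) (λ.0)
  [2] (λ.λ.1) (λ.0)
  [3] λ.λ.0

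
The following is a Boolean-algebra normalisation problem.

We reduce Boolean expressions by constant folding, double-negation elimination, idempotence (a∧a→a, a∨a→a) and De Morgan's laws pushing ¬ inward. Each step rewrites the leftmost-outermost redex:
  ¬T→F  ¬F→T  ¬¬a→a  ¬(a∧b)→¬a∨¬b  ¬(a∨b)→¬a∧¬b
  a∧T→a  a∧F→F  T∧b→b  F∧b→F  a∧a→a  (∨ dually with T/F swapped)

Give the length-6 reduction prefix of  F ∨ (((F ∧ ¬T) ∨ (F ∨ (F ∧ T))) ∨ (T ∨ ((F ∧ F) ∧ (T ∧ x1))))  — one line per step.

  start: F ∨ (((F ∧ ¬T) ∨ (F ∨ (F ∧ T))) ∨ (T ∨ ((F ∧ F) ∧ (T ∧ x1))))
  [1] ((F ∧ ¬T) ∨ (F ∨ (F ∧ T))) ∨ (T ∨ ((F ∧ F) ∧ (T ∧ x1)))
  [2] (F ∨ (F ∨ (F ∧ T))) ∨ (T ∨ ((F ∧ F) ∧ (T ∧ x1)))
  [3] (F ∨ (F ∧ T)) ∨ (T ∨ ((F ∧ F) ∧ (T ∧ x1)))
  [4] (F ∧ T) ∨ (T ∨ ((F ∧ F) ∧ (T ∧ x1)))
  [5] F ∨ (T ∨ ((F ∧ F) ∧ (T ∧ x1)))
  [6] T ∨ ((F ∧ F) ∧ (T ∧ x1))

Answer: after 6 steps: T ∨ ((F ∧ F) ∧ (T ∧ x1))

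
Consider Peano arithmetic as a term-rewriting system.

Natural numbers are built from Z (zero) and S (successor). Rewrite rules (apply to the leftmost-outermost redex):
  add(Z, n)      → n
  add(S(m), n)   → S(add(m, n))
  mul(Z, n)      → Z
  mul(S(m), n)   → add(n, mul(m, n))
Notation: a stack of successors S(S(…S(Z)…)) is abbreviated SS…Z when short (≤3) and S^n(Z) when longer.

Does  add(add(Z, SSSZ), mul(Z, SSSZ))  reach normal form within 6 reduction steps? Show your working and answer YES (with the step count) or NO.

  start: add(add(Z, SSSZ), mul(Z, SSSZ))
  →1  add(SSSZ, mul(Z, SSSZ))
  →2  S(add(SSZ, mul(Z, SSSZ)))
  →3  S(S(add(SZ, mul(Z, SSSZ))))
  →4  S(S(S(add(Z, mul(Z, SSSZ)))))
  →5  S(S(S(mul(Z, SSSZ))))
  →6  SSSZ

Answer: YES — reaches normal form SSSZ in 6 ≤ 6 steps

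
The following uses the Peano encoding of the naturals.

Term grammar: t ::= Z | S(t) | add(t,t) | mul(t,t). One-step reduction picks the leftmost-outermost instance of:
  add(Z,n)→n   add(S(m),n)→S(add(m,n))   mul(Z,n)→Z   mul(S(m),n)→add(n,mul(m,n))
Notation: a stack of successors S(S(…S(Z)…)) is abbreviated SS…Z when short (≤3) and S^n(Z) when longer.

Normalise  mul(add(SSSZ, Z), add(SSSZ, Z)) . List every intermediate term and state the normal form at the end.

  start: mul(add(SSSZ, Z), add(SSSZ, Z))
  step 1: mul(S(add(SSZ, Z)), add(SSSZ, Z))
  step 2: add(add(SSSZ, Z), mul(add(SSZ, Z), add(SSSZ, Z)))
  step 3: add(S(add(SSZ, Z)), mul(add(SSZ, Z), add(SSSZ, Z)))
  step 4: S(add(add(SSZ, Z), mul(add(SSZ, Z), add(SSSZ, Z))))
  step 5: S(add(S(add(SZ, Z)), mul(add(SSZ, Z), add(SSSZ, Z))))
  step 6: S(S(add(add(SZ, Z), mul(add(SSZ, Z), add(SSSZ, Z)))))
  step 7: S(S(add(S(add(Z, Z)), mul(add(SSZ, Z), add(SSSZ, Z)))))
  step 8: S(S(S(add(add(Z, Z), mul(add(SSZ, Z), add(SSSZ, Z))))))
  step 9: S(S(S(add(Z, mul(add(SSZ, Z), add(SSSZ, Z))))))
  step 10: S(S(S(mul(add(SSZ, Z), add(SSSZ, Z)))))
  step 11: S(S(S(mul(S(add(SZ, Z)), add(SSSZ, Z)))))
  step 12: S(S(S(add(add(SSSZ, Z), mul(add(SZ, Z), add(SSSZ, Z))))))
  step 13: S(S(S(add(S(add(SSZ, Z)), mul(add(SZ, Z), add(SSSZ, Z))))))
  step 14: S(S(S(S(add(add(SSZ, Z), mul(add(SZ, Z), add(SSSZ, Z)))))))
  step 15: S(S(S(S(add(S(add(SZ, Z)), mul(add(SZ, Z), add(SSSZ, Z)))))))
  step 16: S(S(S(S(S(add(add(SZ, Z), mul(add(SZ, Z), add(SSSZ, Z))))))))
  step 17: S(S(S(S(S(add(S(add(Z, Z)), mul(add(SZ, Z), add(SSSZ, Z))))))))
  step 18: S(S(S(S(S(S(add(add(Z, Z), mul(add(SZ, Z), add(SSSZ, Z)))))))))
  step 19: S(S(S(S(S(S(add(Z, mul(add(SZ, Z), add(SSSZ, Z)))))))))
  step 20: S(S(S(S(S(S(mul(add(SZ, Z), add(SSSZ, Z))))))))
  step 21: S(S(S(S(S(S(mul(S(add(Z, Z)), add(SSSZ, Z))))))))
  step 22: S(S(S(S(S(S(add(add(SSSZ, Z), mul(add(Z, Z), add(SSSZ, Z)))))))))
  step 23: S(S(S(S(S(S(add(S(add(SSZ, Z)), mul(add(Z, Z), add(SSSZ, Z)))))))))
  step 24: S(S(S(S(S(S(S(add(add(SSZ, Z), mul(add(Z, Z), add(SSSZ, Z))))))))))
  step 25: S(S(S(S(S(S(S(add(S(add(SZ, Z)), mul(add(Z, Z), add(SSSZ, Z))))))))))
  step 26: S(S(S(S(S(S(S(S(add(add(SZ, Z), mul(add(Z, Z), add(SSSZ, Z)))))))))))
  step 27: S(S(S(S(S(S(S(S(add(S(add(Z, Z)), mul(add(Z, Z), add(SSSZ, Z)))))))))))
  step 28: S(S(S(S(S(S(S(S(S(add(add(Z, Z), mul(add(Z, Z), add(SSSZ, Z))))))))))))
  step 29: S(S(S(S(S(S(S(S(S(add(Z, mul(add(Z, Z), add(SSSZ, Z))))))))))))
  step 30: S(S(S(S(S(S(S(S(S(mul(add(Z, Z), add(SSSZ, Z)))))))))))
  step 31: S(S(S(S(S(S(S(S(S(mul(Z, add(SSSZ, Z)))))))))))
  step 32: S^9(Z)

Answer: normal form = S^9(Z)  (in 32 steps)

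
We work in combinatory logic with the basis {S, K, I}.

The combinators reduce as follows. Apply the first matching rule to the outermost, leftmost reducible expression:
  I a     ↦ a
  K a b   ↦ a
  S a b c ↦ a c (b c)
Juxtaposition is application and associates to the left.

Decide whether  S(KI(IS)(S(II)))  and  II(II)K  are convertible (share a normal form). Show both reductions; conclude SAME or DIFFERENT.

Term A:
  start: S(KI(IS)(S(II)))
  [1] S(I(S(II)))
  [2] S(S(II))
  [3] S(SI)

Term B:
  start: II(II)K
  [1] I(II)K
  [2] IIK
  [3] IK
  [4] K

Answer: DIFFERENT — A ⇓ S(SI), B ⇓ K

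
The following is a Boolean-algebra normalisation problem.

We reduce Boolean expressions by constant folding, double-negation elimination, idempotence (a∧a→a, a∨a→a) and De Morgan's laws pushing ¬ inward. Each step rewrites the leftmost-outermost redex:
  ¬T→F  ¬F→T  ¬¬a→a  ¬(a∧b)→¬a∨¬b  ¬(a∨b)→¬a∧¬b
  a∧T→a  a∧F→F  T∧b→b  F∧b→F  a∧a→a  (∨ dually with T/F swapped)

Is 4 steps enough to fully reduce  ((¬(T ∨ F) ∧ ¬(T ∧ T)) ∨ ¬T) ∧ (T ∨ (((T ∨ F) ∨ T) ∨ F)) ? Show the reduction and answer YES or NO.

Answer: NO — after 4 steps the term is (F ∨ ¬T) ∧ (T ∨ (((T ∨ F) ∨ T) ∨ F)), not yet normal

Working:
  start: ((¬(T ∨ F) ∧ ¬(T ∧ T)) ∨ ¬T) ∧ (T ∨ (((T ∨ F) ∨ T) ∨ F))
  step 1: (((¬T ∧ ¬F) ∧ ¬(T ∧ T)) ∨ ¬T) ∧ (T ∨ (((T ∨ F) ∨ T) ∨ F))
  step 2: (((F ∧ ¬F) ∧ ¬(T ∧ T)) ∨ ¬T) ∧ (T ∨ (((T ∨ F) ∨ T) ∨ F))
  step 3: ((F ∧ ¬(T ∧ T)) ∨ ¬T) ∧ (T ∨ (((T ∨ F) ∨ T) ∨ F))
  step 4: (F ∨ ¬T) ∧ (T ∨ (((T ∨ F) ∨ T) ∨ F))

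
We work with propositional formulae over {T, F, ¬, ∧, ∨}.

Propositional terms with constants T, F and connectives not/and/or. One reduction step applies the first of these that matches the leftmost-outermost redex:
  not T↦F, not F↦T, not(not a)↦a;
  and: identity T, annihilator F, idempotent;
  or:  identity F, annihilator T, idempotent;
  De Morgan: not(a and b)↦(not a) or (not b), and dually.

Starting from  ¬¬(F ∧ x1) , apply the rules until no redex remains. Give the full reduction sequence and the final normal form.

Answer: normal form = F  (in 2 steps)

Working:
  start: ¬¬(F ∧ x1)
  →1  F ∧ x1
  →2  F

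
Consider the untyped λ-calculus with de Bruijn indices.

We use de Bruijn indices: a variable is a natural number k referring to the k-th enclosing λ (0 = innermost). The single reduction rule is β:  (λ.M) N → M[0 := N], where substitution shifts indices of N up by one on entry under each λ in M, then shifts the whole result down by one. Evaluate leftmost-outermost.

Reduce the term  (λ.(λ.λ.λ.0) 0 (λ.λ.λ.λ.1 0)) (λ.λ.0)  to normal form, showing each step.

  start: (λ.(λ.λ.λ.0) 0 (λ.λ.λ.λ.1 0)) (λ.λ.0)
  step 1: (λ.λ.λ.0) (λ.λ.0) (λ.λ.λ.λ.1 0)
  step 2: (λ.λ.0) (λ.λ.λ.λ.1 0)
  step 3: λ.0

Answer: normal form = λ.0  (in 3 steps)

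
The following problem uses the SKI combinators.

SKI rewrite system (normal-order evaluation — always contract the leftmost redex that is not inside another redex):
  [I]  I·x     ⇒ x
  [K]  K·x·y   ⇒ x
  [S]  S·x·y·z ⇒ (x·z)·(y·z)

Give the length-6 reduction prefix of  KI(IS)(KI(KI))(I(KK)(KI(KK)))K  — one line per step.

Answer: after 6 steps: KK

Derivation:
  start: KI(IS)(KI(KI))(I(KK)(KI(KK)))K
  →1  I(KI(KI))(I(KK)(KI(KK)))K
  →2  KI(KI)(I(KK)(KI(KK)))K
  →3  I(I(KK)(KI(KK)))K
  →4  I(KK)(KI(KK))K
  →5  KK(KI(KK))K
  →6  KK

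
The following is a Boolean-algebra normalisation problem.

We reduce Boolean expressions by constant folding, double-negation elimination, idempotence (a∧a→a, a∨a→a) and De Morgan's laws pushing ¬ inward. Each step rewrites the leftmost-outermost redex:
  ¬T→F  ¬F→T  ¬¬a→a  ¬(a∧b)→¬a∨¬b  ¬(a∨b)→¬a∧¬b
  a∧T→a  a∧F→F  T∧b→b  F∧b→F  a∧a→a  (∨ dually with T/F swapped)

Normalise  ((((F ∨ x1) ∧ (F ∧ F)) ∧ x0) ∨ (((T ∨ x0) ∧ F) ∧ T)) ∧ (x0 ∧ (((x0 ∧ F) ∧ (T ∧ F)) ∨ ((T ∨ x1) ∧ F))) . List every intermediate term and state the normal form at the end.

  start: ((((F ∨ x1) ∧ (F ∧ F)) ∧ x0) ∨ (((T ∨ x0) ∧ F) ∧ T)) ∧ (x0 ∧ (((x0 ∧ F) ∧ (T ∧ F)) ∨ ((T ∨ x1) ∧ F)))
  [1] (((x1 ∧ (F ∧ F)) ∧ x0) ∨ (((T ∨ x0) ∧ F) ∧ T)) ∧ (x0 ∧ (((x0 ∧ F) ∧ (T ∧ F)) ∨ ((T ∨ x1) ∧ F)))
  [2] (((x1 ∧ F) ∧ x0) ∨ (((T ∨ x0) ∧ F) ∧ T)) ∧ (x0 ∧ (((x0 ∧ F) ∧ (T ∧ F)) ∨ ((T ∨ x1) ∧ F)))
  [3] ((F ∧ x0) ∨ (((T ∨ x0) ∧ F) ∧ T)) ∧ (x0 ∧ (((x0 ∧ F) ∧ (T ∧ F)) ∨ ((T ∨ x1) ∧ F)))
  [4] (F ∨ (((T ∨ x0) ∧ F) ∧ T)) ∧ (x0 ∧ (((x0 ∧ F) ∧ (T ∧ F)) ∨ ((T ∨ x1) ∧ F)))
  [5] (((T ∨ x0) ∧ F) ∧ T) ∧ (x0 ∧ (((x0 ∧ F) ∧ (T ∧ F)) ∨ ((T ∨ x1) ∧ F)))
  [6] ((T ∨ x0) ∧ F) ∧ (x0 ∧ (((x0 ∧ F) ∧ (T ∧ F)) ∨ ((T ∨ x1) ∧ F)))
  [7] F ∧ (x0 ∧ (((x0 ∧ F) ∧ (T ∧ F)) ∨ ((T ∨ x1) ∧ F)))
  [8] F

Answer: normal form = F  (in 8 steps)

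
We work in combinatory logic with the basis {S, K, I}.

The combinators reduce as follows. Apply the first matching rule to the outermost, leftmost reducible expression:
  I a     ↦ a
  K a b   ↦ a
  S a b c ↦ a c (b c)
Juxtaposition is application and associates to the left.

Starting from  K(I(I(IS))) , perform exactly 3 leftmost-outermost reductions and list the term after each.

  start: K(I(I(IS)))
  [1] K(I(IS))
  [2] K(IS)
  [3] KS

Answer: after 3 steps: KS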